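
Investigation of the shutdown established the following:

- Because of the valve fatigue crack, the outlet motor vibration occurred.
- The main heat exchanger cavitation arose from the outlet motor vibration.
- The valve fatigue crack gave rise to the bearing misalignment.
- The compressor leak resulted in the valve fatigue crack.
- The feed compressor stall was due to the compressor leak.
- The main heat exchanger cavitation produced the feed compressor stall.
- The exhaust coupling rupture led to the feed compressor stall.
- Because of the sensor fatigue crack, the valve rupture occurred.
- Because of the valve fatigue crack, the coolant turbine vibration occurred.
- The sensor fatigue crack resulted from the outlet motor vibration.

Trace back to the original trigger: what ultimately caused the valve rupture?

Tracing upstream from the valve rupture: the valve rupture ← the sensor fatigue crack ← the outlet motor vibration ← the valve fatigue crack ← the compressor leak.
The compressor leak has no stated cause, so it is the root.

the compressor leak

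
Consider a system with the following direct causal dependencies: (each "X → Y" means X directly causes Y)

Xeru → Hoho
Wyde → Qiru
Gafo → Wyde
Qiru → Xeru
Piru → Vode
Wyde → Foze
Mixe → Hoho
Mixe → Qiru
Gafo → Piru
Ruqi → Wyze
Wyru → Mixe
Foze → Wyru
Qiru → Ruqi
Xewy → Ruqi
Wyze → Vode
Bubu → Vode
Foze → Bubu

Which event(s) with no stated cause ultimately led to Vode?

Gafo, Xewy

Tracing upstream from Vode: Vode ← Piru ← Gafo.
A separate upstream branch: Vode ← Wyze ← Ruqi ← Xewy.
Each of those chain origins has no stated cause.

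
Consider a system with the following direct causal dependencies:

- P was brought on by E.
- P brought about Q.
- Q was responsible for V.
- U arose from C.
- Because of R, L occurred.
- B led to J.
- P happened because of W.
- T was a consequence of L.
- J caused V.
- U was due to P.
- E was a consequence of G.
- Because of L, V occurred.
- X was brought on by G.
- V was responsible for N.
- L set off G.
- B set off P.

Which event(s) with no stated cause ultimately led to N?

B, R, W

Tracing upstream from N: N ← V ← L ← R.
A separate upstream branch: N ← V ← Q ← P ← W.
A separate upstream branch: N ← V ← J ← B.
Each of those chain origins has no stated cause.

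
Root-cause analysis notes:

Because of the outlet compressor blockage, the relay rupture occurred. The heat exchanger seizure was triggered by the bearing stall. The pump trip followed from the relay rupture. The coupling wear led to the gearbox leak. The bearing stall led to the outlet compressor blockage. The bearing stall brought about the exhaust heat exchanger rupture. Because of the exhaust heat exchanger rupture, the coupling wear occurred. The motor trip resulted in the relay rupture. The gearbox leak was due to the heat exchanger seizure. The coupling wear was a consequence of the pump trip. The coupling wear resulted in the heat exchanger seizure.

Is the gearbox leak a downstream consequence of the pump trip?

There is a causal chain: the pump trip → the coupling wear → the gearbox leak.

Yes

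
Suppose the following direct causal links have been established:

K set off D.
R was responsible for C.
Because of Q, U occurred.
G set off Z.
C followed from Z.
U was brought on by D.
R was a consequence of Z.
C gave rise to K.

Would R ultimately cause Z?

No

R leads to C, K, D, U; Z is not among them.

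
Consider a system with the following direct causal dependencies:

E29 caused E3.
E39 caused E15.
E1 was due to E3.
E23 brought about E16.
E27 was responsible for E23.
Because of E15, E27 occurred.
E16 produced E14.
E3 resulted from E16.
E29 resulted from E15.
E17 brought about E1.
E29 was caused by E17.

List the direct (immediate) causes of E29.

E15, E17

Upstream contributors include E39, but only E15, E17 feed directly into E29.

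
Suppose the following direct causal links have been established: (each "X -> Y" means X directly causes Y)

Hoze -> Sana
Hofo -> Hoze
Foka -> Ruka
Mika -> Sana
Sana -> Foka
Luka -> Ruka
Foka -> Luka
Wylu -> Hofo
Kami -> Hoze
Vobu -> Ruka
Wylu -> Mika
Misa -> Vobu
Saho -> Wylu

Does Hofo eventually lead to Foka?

There is a causal chain: Hofo → Hoze → Sana → Foka.

Yes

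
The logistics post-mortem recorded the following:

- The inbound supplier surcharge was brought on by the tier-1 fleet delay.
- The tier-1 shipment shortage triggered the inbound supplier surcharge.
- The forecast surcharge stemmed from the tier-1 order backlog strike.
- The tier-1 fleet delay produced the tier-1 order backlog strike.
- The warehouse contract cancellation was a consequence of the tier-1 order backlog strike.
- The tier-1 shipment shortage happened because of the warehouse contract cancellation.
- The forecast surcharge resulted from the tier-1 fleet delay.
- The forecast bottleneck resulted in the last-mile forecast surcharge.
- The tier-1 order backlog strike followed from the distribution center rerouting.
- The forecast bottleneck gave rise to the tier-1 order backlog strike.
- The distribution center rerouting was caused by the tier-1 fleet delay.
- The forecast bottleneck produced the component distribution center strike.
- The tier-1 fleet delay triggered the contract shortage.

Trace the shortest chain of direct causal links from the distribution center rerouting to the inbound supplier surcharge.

the distribution center rerouting → the tier-1 order backlog strike → the warehouse contract cancellation → the tier-1 shipment shortage → the inbound supplier surcharge

the distribution center rerouting → the tier-1 order backlog strike
the tier-1 order backlog strike → the warehouse contract cancellation
the warehouse contract cancellation → the tier-1 shipment shortage
the tier-1 shipment shortage → the inbound supplier surcharge
Length: 4 steps.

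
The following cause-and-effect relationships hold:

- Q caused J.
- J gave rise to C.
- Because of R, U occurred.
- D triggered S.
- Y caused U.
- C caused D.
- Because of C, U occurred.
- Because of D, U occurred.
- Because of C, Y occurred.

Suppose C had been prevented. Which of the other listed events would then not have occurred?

Downstream of C: D, S, Y, U.
Of those, still caused via another path: U.
The remainder have no surviving cause.

D, S, Y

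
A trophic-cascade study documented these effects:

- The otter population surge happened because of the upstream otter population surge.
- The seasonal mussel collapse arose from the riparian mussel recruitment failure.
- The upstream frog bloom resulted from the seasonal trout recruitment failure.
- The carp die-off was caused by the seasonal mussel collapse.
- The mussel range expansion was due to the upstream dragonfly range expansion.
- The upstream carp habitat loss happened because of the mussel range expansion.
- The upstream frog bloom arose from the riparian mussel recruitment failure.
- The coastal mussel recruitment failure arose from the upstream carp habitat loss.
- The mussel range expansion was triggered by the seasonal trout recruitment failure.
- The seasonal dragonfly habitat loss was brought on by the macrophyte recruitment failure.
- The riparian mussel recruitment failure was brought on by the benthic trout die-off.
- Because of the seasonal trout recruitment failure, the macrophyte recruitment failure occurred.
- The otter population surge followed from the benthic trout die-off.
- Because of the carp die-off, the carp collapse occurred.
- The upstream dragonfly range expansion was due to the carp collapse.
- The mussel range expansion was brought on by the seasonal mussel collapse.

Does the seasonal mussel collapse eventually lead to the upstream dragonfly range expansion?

Yes

There is a causal chain: the seasonal mussel collapse → the carp die-off → the carp collapse → the upstream dragonfly range expansion.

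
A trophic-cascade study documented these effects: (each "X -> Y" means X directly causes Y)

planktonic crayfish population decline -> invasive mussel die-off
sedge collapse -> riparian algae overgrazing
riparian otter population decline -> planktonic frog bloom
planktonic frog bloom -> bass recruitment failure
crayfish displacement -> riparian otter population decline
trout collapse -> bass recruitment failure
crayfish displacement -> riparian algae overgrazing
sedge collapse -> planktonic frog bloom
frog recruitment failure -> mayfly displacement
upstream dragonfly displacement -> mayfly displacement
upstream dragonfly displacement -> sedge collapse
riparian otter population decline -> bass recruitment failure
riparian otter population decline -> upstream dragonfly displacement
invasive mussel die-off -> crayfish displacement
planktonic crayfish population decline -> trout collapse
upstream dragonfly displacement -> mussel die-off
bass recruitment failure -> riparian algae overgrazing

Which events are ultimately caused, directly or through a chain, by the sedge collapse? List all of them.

Direct effects: the planktonic frog bloom, the riparian algae overgrazing.
2 steps out: the bass recruitment failure.
Not reachable from it: the planktonic crayfish population decline, the invasive mussel die-off, the crayfish displacement, the riparian otter population decline, the upstream dragonfly displacement, the mayfly displacement, the mussel die-off, the trout collapse, the frog recruitment failure.

the bass recruitment failure, the planktonic frog bloom, the riparian algae overgrazing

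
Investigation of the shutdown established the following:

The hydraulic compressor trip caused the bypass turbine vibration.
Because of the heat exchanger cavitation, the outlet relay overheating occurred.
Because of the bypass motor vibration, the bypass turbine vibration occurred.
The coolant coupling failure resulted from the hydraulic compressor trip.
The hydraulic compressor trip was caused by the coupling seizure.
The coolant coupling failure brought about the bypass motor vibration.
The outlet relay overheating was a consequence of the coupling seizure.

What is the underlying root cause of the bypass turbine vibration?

the coupling seizure

Tracing upstream from the bypass turbine vibration: the bypass turbine vibration ← the hydraulic compressor trip ← the coupling seizure.
The coupling seizure has no stated cause, so it is the root.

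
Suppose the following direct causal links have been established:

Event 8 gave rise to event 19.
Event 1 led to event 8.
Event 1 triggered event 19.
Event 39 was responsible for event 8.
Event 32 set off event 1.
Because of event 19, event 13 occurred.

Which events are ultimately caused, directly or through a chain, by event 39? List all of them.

event 13, event 19, event 8

Direct effects: event 8.
2 steps out: event 19.
3 steps out: event 13.
Not reachable from it: event 32, event 1.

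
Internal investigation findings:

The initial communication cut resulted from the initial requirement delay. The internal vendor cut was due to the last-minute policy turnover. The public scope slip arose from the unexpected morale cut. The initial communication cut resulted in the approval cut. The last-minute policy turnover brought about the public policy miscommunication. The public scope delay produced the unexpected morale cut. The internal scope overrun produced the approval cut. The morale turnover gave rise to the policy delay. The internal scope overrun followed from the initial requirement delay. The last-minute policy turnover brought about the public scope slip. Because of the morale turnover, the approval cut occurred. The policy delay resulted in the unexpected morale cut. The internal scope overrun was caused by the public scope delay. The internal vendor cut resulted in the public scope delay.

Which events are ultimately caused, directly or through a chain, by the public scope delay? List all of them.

the approval cut, the internal scope overrun, the public scope slip, the unexpected morale cut

Direct effects: the internal scope overrun, the unexpected morale cut.
2 steps out: the approval cut, the public scope slip.
Not reachable from it: the morale turnover, the last-minute policy turnover, the internal vendor cut, the initial requirement delay, the policy delay, the initial communication cut, the public policy miscommunication.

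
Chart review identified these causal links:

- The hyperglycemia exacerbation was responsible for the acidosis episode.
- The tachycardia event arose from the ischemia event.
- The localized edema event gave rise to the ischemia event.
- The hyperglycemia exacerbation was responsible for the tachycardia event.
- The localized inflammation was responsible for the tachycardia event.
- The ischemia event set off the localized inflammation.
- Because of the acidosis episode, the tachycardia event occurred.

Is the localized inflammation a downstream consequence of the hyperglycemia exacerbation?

The hyperglycemia exacerbation leads to the acidosis episode, the tachycardia event; the localized inflammation is not among them.

No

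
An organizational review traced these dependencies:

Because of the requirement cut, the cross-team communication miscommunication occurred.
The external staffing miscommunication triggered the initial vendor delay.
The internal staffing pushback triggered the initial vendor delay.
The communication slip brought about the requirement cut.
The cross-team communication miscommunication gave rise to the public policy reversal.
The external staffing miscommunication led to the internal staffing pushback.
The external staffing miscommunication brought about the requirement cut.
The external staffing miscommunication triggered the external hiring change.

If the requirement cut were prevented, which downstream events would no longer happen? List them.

the cross-team communication miscommunication, the public policy reversal

Downstream of the requirement cut: the cross-team communication miscommunication, the public policy reversal.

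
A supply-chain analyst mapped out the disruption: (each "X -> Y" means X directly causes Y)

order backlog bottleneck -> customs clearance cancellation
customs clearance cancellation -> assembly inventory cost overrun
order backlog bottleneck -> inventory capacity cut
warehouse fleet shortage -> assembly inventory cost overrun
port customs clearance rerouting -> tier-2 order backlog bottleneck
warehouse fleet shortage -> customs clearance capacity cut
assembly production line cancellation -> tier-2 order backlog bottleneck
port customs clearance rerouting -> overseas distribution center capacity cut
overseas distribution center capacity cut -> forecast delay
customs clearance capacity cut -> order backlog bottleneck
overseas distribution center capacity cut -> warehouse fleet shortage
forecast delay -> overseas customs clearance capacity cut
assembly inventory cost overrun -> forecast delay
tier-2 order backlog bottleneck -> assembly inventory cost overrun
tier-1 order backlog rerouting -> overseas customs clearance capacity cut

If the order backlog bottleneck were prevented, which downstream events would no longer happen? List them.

the customs clearance cancellation, the inventory capacity cut

Downstream of the order backlog bottleneck: the customs clearance cancellation, the inventory capacity cut, the assembly inventory cost overrun, the forecast delay, the overseas customs clearance capacity cut.
Of those, still caused via another path: the assembly inventory cost overrun, the forecast delay, the overseas customs clearance capacity cut.
The remainder have no surviving cause.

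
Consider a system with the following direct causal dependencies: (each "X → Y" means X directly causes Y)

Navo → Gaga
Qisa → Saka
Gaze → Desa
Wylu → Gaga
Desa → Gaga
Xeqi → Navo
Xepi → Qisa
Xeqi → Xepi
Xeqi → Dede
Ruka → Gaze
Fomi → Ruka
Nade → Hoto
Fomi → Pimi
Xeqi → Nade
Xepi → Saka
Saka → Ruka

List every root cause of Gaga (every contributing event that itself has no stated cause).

Tracing upstream from Gaga: Gaga ← Navo ← Xeqi.
A separate upstream branch: Gaga ← Desa ← Gaze ← Ruka ← Fomi.
A separate upstream branch: Gaga ← Wylu.
Each of those chain origins has no stated cause.

Fomi, Wylu, Xeqi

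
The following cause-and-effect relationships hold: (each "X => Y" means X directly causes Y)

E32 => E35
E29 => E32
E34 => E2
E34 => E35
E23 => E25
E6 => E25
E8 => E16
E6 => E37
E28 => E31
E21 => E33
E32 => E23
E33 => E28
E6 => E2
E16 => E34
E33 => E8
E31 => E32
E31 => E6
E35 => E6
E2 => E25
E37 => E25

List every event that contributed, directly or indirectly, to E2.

Immediate causes of E2: E34, E6.
Further upstream: E21, E33, E28, E8, E16, E31, E32, E35, E29.

E16, E21, E28, E29, E31, E32, E33, E34, E35, E6, E8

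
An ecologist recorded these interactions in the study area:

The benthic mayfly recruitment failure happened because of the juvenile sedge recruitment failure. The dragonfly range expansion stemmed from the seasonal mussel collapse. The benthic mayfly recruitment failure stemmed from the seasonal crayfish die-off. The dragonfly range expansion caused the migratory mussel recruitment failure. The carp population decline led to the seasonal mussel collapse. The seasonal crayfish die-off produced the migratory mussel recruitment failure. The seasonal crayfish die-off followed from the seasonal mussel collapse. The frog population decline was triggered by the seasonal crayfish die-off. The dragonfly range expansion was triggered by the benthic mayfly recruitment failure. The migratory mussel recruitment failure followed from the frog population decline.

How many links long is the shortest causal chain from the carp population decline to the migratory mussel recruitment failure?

3

Shortest chain: the carp population decline → the seasonal mussel collapse → the seasonal crayfish die-off → the migratory mussel recruitment failure.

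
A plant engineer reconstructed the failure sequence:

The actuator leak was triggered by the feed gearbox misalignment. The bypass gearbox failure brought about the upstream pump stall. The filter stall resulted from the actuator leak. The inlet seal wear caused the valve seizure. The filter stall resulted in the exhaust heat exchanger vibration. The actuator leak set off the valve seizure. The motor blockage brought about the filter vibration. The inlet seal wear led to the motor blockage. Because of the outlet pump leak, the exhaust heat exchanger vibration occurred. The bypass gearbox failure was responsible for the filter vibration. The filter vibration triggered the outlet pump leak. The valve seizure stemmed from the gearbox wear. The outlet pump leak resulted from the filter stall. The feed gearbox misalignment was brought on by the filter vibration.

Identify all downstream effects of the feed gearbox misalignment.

Direct effects: the actuator leak.
2 steps out: the filter stall, the valve seizure.
3 steps out: the outlet pump leak, the exhaust heat exchanger vibration.
Not reachable from it: the bypass gearbox failure, the inlet seal wear, the motor blockage, the filter vibration, the upstream pump stall, the gearbox wear.

the actuator leak, the exhaust heat exchanger vibration, the filter stall, the outlet pump leak, the valve seizure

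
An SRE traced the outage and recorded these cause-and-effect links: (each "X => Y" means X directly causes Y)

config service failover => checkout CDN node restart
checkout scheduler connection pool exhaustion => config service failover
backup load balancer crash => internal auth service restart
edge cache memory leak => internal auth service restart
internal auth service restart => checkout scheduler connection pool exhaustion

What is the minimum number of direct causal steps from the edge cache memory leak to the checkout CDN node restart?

4

Shortest chain: the edge cache memory leak → the internal auth service restart → the checkout scheduler connection pool exhaustion → the config service failover → the checkout CDN node restart.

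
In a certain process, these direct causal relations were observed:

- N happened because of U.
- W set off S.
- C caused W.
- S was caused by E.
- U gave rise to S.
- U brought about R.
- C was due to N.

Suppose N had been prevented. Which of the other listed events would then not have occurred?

Downstream of N: C, W, S.
Of those, still caused via another path: S.
The remainder have no surviving cause.

C, W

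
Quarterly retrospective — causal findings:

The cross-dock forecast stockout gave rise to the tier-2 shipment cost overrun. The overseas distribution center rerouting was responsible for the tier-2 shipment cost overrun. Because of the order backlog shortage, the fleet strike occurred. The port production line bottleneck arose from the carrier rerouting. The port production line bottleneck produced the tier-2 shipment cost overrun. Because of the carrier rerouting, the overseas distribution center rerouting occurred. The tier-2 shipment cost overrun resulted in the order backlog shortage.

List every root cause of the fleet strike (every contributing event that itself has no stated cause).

Tracing upstream from the fleet strike: the fleet strike ← the order backlog shortage ← the tier-2 shipment cost overrun ← the port production line bottleneck ← the carrier rerouting.
A separate upstream branch: the fleet strike ← the order backlog shortage ← the tier-2 shipment cost overrun ← the cross-dock forecast stockout.
Each of those chain origins has no stated cause.

the carrier rerouting, the cross-dock forecast stockout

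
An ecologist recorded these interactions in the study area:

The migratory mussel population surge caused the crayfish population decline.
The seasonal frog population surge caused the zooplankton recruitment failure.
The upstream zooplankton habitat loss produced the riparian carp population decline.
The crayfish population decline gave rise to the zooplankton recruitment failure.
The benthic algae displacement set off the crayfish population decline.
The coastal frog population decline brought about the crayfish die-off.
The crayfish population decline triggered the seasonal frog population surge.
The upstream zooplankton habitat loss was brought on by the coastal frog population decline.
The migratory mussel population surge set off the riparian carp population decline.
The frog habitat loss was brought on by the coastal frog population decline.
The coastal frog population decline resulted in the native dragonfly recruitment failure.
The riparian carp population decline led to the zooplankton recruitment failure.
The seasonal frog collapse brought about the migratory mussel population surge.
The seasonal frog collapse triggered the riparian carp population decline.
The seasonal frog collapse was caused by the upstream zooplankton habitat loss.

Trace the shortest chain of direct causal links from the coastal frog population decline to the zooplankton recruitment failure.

the coastal frog population decline → the upstream zooplankton habitat loss → the riparian carp population decline → the zooplankton recruitment failure

the coastal frog population decline → the upstream zooplankton habitat loss
the upstream zooplankton habitat loss → the riparian carp population decline
the riparian carp population decline → the zooplankton recruitment failure
Length: 3 steps.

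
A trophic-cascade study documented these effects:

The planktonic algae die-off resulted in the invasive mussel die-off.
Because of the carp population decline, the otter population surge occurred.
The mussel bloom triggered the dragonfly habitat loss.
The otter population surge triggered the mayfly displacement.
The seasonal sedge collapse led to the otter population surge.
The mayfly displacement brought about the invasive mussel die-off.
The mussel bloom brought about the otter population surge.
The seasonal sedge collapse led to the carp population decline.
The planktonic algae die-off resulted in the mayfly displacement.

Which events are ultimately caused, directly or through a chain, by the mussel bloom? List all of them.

Direct effects: the dragonfly habitat loss, the otter population surge.
2 steps out: the mayfly displacement.
3 steps out: the invasive mussel die-off.
Not reachable from it: the planktonic algae die-off, the seasonal sedge collapse, the carp population decline.

the dragonfly habitat loss, the invasive mussel die-off, the mayfly displacement, the otter population surge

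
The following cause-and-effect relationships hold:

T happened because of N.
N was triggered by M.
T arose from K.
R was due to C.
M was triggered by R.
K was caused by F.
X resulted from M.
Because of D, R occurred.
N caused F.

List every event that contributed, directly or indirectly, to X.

C, D, M, R

Immediate cause of X: M.
Further upstream: D, R, C.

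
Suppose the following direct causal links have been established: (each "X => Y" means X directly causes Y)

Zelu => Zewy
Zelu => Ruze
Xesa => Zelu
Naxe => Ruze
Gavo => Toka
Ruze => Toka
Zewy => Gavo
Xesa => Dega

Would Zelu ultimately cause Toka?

There is a causal chain: Zelu → Ruze → Toka.

Yes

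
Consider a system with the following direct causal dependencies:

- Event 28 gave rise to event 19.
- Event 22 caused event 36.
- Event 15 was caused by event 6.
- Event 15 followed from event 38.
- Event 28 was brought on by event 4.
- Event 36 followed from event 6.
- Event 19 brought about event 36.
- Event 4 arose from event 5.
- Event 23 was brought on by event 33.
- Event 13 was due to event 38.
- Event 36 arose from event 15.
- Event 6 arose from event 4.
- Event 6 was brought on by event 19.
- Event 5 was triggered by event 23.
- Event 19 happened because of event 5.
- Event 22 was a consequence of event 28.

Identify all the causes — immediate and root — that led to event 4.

Immediate cause of event 4: event 5.
Further upstream: event 33, event 23.

event 23, event 33, event 5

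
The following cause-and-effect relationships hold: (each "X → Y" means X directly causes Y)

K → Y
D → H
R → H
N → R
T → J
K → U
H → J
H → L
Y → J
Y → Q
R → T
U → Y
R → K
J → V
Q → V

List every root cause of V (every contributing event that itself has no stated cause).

D, N

Tracing upstream from V: V ← J ← T ← R ← N.
A separate upstream branch: V ← J ← H ← D.
Each of those chain origins has no stated cause.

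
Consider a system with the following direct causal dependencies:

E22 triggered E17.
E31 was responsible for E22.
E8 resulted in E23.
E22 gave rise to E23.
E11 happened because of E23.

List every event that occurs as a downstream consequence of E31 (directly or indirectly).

E11, E17, E22, E23

Direct effects: E22.
2 steps out: E23, E17.
3 steps out: E11.
Not reachable from it: E8.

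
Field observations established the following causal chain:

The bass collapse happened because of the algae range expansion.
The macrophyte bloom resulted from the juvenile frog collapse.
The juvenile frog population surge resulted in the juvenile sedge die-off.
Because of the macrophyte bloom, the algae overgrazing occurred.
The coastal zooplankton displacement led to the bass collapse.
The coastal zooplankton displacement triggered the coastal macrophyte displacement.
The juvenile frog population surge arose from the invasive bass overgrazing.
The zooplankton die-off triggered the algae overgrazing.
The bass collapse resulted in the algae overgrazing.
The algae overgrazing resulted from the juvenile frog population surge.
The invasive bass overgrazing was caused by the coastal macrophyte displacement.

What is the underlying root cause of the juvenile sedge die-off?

Tracing upstream from the juvenile sedge die-off: the juvenile sedge die-off ← the juvenile frog population surge ← the invasive bass overgrazing ← the coastal macrophyte displacement ← the coastal zooplankton displacement.
The coastal zooplankton displacement has no stated cause, so it is the root.

the coastal zooplankton displacement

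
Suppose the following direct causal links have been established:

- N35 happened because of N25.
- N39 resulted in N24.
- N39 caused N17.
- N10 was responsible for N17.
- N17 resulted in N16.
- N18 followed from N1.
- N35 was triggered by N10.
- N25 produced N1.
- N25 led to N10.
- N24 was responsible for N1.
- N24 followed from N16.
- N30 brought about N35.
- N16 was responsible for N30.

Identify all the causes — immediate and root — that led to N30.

N10, N16, N17, N25, N39

Immediate cause of N30: N16.
Further upstream: N39, N25, N10, N17.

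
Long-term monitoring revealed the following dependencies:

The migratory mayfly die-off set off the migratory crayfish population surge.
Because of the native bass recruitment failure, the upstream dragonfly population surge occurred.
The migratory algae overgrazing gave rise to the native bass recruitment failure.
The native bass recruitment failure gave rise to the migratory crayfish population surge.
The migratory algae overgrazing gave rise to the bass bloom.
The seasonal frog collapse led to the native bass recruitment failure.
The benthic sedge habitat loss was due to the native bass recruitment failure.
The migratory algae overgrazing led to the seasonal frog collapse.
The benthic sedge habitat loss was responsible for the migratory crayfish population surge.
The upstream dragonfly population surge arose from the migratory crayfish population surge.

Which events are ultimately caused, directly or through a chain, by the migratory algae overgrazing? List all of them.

Direct effects: the bass bloom, the seasonal frog collapse, the native bass recruitment failure.
2 steps out: the benthic sedge habitat loss, the migratory crayfish population surge, the upstream dragonfly population surge.
Not reachable from it: the migratory mayfly die-off.

the bass bloom, the benthic sedge habitat loss, the migratory crayfish population surge, the native bass recruitment failure, the seasonal frog collapse, the upstream dragonfly population surge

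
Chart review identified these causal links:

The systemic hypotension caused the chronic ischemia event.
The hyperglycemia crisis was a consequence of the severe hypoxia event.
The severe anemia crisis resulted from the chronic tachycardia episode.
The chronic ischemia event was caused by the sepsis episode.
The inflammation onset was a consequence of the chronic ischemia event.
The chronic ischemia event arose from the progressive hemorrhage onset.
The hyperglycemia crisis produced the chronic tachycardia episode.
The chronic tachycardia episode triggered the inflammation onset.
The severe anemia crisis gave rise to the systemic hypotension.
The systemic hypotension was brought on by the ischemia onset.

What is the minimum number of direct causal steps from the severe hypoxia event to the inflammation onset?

3

Shortest chain: the severe hypoxia event → the hyperglycemia crisis → the chronic tachycardia episode → the inflammation onset.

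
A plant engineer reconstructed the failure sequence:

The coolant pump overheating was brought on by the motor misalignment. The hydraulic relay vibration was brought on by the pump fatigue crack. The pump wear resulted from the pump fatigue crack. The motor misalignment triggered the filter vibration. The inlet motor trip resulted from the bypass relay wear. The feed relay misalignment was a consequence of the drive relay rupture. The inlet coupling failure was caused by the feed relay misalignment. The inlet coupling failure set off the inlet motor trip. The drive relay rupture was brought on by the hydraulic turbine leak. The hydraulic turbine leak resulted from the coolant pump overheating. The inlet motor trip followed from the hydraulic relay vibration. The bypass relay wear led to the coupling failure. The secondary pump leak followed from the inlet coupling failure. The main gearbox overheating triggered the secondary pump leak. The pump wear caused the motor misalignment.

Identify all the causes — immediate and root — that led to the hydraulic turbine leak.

the coolant pump overheating, the motor misalignment, the pump fatigue crack, the pump wear

Immediate cause of the hydraulic turbine leak: the coolant pump overheating.
Further upstream: the pump fatigue crack, the pump wear, the motor misalignment.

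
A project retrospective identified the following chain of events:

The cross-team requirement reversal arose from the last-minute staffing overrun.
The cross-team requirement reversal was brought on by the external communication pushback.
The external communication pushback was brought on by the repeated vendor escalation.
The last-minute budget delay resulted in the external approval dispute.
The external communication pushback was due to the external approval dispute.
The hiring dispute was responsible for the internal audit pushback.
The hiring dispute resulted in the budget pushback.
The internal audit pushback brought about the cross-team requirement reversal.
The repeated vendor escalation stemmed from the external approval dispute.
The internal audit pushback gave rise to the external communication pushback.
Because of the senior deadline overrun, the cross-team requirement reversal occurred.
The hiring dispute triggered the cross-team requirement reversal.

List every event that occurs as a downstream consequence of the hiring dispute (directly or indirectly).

the budget pushback, the cross-team requirement reversal, the external communication pushback, the internal audit pushback

Direct effects: the budget pushback, the internal audit pushback, the cross-team requirement reversal.
2 steps out: the external communication pushback.
Not reachable from it: the last-minute budget delay, the last-minute staffing overrun, the external approval dispute, the repeated vendor escalation, the senior deadline overrun.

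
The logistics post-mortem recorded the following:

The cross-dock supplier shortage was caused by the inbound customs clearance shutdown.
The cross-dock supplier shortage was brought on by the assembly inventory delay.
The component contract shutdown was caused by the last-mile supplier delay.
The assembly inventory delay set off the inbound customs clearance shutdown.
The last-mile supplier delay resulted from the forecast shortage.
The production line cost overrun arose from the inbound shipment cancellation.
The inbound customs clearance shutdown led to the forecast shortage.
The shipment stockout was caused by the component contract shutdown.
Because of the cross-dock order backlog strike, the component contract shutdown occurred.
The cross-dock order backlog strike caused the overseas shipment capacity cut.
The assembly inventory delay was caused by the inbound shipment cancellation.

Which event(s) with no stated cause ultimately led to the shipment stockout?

Tracing upstream from the shipment stockout: the shipment stockout ← the component contract shutdown ← the last-mile supplier delay ← the forecast shortage ← the inbound customs clearance shutdown ← the assembly inventory delay ← the inbound shipment cancellation.
A separate upstream branch: the shipment stockout ← the component contract shutdown ← the cross-dock order backlog strike.
Each of those chain origins has no stated cause.

the cross-dock order backlog strike, the inbound shipment cancellation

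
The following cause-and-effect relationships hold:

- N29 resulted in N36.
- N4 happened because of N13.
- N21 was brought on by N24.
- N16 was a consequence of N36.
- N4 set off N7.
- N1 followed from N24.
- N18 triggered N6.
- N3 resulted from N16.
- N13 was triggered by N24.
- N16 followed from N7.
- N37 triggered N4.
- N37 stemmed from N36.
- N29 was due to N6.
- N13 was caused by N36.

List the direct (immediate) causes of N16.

N36, N7

Upstream contributors include N24, N18, N6, N29, N13, N37, N4, but only N36, N7 feed directly into N16.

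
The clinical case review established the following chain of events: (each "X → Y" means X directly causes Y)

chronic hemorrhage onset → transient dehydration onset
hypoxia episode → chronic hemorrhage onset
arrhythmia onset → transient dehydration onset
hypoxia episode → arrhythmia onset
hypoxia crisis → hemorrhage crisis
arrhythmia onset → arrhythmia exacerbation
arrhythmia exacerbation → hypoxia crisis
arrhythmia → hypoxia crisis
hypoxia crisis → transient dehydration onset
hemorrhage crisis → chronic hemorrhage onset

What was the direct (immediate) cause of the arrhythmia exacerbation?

Upstream contributors include the hypoxia episode, but only the arrhythmia onset feeds directly into the arrhythmia exacerbation.

the arrhythmia onset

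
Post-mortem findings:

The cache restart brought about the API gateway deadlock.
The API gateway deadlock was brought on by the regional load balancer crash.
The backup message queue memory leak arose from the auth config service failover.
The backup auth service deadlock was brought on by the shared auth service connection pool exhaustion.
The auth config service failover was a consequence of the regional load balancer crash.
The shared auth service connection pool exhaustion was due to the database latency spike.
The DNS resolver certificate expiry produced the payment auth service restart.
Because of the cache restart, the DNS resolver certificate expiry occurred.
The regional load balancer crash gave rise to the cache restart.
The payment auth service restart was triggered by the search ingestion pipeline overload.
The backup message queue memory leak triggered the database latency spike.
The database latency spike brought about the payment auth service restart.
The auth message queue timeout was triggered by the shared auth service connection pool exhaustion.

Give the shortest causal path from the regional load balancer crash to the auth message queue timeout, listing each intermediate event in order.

the regional load balancer crash → the auth config service failover
the auth config service failover → the backup message queue memory leak
the backup message queue memory leak → the database latency spike
the database latency spike → the shared auth service connection pool exhaustion
the shared auth service connection pool exhaustion → the auth message queue timeout
Length: 5 steps.

the regional load balancer crash → the auth config service failover → the backup message queue memory leak → the database latency spike → the shared auth service connection pool exhaustion → the auth message queue timeout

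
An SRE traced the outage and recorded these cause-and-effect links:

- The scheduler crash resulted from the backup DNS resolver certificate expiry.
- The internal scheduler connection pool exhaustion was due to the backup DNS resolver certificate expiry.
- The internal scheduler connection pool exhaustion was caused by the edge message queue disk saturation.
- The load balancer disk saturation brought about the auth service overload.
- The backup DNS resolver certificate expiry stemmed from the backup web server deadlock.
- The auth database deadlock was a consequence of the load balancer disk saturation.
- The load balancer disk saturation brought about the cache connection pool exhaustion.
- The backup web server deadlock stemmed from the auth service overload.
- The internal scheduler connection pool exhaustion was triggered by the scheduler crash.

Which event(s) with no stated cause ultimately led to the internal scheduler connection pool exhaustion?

the edge message queue disk saturation, the load balancer disk saturation

Tracing upstream from the internal scheduler connection pool exhaustion: the internal scheduler connection pool exhaustion ← the backup DNS resolver certificate expiry ← the backup web server deadlock ← the auth service overload ← the load balancer disk saturation.
A separate upstream branch: the internal scheduler connection pool exhaustion ← the edge message queue disk saturation.
Each of those chain origins has no stated cause.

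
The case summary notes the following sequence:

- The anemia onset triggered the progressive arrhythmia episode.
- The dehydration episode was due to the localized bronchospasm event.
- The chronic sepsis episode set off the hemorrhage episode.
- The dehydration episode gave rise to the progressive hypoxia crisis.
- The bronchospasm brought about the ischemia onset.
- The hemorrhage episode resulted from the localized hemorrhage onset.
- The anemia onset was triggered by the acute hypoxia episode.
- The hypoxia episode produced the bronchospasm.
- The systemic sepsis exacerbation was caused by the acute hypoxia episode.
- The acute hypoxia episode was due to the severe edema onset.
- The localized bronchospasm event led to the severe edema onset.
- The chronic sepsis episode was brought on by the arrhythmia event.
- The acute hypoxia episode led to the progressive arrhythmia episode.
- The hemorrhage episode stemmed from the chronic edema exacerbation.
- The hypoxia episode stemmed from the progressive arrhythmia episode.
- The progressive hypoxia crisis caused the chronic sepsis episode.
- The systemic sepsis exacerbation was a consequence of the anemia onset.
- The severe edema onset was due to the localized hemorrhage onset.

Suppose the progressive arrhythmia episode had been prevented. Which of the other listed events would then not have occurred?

the bronchospasm, the hypoxia episode, the ischemia onset

Downstream of the progressive arrhythmia episode: the hypoxia episode, the bronchospasm, the ischemia onset.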